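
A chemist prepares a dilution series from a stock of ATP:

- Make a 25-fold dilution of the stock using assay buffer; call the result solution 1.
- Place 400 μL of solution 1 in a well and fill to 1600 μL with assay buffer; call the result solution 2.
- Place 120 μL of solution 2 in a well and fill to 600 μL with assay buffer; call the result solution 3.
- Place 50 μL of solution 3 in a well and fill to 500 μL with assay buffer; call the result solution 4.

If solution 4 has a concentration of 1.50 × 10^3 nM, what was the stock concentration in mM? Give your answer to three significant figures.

Step 1: 25-fold → factor 25
Step 2: 400 μL brought to 1600 μL → factor 1600/400 = 4
Step 3: 120 μL brought to 600 μL → factor 600/120 = 5
Step 4: 50 μL brought to 500 μL → factor 500/50 = 10
Overall dilution factor = 25 × 4 × 5 × 10 = 5000
Stock = 1.50 × 10^3 nM × 5000 = 7.500 × 10^6 nM = 7.50 mM

7.50 mM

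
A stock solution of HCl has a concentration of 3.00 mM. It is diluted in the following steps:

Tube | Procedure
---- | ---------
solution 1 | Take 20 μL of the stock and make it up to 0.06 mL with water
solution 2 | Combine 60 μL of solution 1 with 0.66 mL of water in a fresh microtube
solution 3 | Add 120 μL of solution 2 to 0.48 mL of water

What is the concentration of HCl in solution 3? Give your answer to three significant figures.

Step 1: 20 μL brought to 0.06 mL → factor 60/20 = 3
Step 2: 60 μL + 0.66 mL = 720 μL total → factor 720/60 = 12
Step 3: 120 μL + 0.48 mL = 600 μL total → factor 600/120 = 5
Overall dilution factor = 3 × 12 × 5 = 180
Final = 3.00 mM / 180 = 0.0167 mM

0.0167 mM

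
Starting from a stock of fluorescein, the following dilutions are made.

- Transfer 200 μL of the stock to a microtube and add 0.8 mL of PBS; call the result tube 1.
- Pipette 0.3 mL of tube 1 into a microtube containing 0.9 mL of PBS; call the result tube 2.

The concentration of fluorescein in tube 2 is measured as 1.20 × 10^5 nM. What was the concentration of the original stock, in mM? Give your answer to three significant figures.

Step 1: 200 μL + 0.8 mL = 1000 μL total → factor 1000/200 = 5
Step 2: 0.3 mL + 0.9 mL = 1.2 mL total → factor 1.2/0.3 = 4
Overall dilution factor = 5 × 4 = 20
Stock = 1.20 × 10^5 nM × 20 = 2.400 × 10^6 nM = 2.40 mM

2.40 mM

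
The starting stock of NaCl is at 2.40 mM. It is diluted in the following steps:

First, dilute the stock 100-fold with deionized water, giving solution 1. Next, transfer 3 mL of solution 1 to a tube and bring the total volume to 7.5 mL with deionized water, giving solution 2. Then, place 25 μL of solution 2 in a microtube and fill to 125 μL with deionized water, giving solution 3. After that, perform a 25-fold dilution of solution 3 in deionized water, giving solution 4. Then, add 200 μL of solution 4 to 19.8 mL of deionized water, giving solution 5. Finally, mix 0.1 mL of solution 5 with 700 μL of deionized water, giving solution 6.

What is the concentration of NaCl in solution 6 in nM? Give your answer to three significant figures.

0.0960 nM

Step 1: 100-fold → factor 100
Step 2: 3 mL brought to 7.5 mL → factor 7.5/3 = 2.5
Step 3: 25 μL brought to 125 μL → factor 125/25 = 5
Step 4: 25-fold → factor 25
Step 5: 200 μL + 19.8 mL = 20000 μL total → factor 20000/200 = 100
Step 6: 0.1 mL + 700 μL = 0.8 mL total → factor 0.8/0.1 = 8
Overall dilution factor = 100 × 2.5 × 5 × 25 × 100 × 8 = 2.5 × 10^7
Final = 2.40 mM / 2.5 × 10^7 = 9.600 × 10^-8 mM = 0.0960 nM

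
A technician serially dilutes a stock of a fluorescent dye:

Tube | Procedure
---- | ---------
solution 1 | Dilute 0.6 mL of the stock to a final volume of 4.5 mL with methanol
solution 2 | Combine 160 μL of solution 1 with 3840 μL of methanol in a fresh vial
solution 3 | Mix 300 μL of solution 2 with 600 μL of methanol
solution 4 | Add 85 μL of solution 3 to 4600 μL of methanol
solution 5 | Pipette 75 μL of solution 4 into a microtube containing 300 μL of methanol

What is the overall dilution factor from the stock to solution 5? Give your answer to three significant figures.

1.55 × 10^5

Step 1: 0.6 mL brought to 4.5 mL → factor 4.5/0.6 = 7.5
Step 2: 160 μL + 3840 μL = 4000 μL total → factor 4000/160 = 25
Step 3: 300 μL + 600 μL = 900 μL total → factor 900/300 = 3
Step 4: 85 μL + 4600 μL = 4685 μL total → factor 4685/85 = 55.118
Step 5: 75 μL + 300 μL = 375 μL total → factor 375/75 = 5
Overall dilution factor = 7.5 × 25 × 3 × 55.118 × 5 = 1.5502 × 10^5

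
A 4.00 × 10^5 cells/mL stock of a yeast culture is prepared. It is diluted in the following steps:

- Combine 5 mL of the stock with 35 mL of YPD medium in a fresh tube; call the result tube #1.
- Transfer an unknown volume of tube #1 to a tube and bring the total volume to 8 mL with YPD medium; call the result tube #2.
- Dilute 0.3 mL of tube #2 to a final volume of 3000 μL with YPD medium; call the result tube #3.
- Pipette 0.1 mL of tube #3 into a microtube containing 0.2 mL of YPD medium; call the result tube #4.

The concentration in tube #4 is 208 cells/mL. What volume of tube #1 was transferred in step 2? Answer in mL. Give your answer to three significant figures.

Step 1: 5 mL + 35 mL = 40 mL total → factor 40/5 = 8
Step 2: v brought to 8 mL → factor = 8 mL/v
Step 3: 0.3 mL brought to 3000 μL → factor 3/0.3 = 10
Step 4: 0.1 mL + 0.2 mL = 0.3 mL total → factor 0.3/0.1 = 3
Product of known-step factors = 240
Overall factor = 4.00 × 10^5 cells/mL / (208 cells/mL) = 1923.1
Step-2 factor = 1923.1 / 240 = 8.0128
v = 8 mL / 8.0128 = 0.998 mL

0.998 mL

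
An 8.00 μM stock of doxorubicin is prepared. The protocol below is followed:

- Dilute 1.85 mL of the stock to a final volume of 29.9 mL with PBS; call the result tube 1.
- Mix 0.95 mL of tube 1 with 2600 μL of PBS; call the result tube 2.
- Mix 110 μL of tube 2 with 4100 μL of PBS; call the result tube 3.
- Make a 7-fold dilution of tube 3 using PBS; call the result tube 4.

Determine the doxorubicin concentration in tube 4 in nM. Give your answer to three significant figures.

Step 1: 1.85 mL brought to 29.9 mL → factor 29.9/1.85 = 16.162
Step 2: 0.95 mL + 2600 μL = 3.55 mL total → factor 3.55/0.95 = 3.7368
Step 3: 110 μL + 4100 μL = 4210 μL total → factor 4210/110 = 38.273
Step 4: 7-fold → factor 7
Overall dilution factor = 16.162 × 3.7368 × 38.273 × 7 = 16180
Final = 8.00 μM / 16180 = 0.0004944 μM = 0.494 nM

0.494 nM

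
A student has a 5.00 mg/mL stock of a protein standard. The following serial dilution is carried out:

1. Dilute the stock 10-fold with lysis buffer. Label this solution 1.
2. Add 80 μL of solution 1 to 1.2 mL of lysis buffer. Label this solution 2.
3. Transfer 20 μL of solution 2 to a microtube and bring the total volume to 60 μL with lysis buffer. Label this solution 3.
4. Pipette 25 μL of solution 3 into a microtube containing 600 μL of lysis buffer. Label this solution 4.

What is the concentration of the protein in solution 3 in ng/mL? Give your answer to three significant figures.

1.04 × 10^4 ng/mL

Step 1: 10-fold → factor 10
Step 2: 80 μL + 1.2 mL = 1280 μL total → factor 1280/80 = 16
Step 3: 20 μL brought to 60 μL → factor 60/20 = 3
Dilution factor through solution 3 = 10 × 16 × 3 = 480
[solution 3] = 5.00 mg/mL / 480 = 0.01042 mg/mL = 1.04 × 10^4 ng/mL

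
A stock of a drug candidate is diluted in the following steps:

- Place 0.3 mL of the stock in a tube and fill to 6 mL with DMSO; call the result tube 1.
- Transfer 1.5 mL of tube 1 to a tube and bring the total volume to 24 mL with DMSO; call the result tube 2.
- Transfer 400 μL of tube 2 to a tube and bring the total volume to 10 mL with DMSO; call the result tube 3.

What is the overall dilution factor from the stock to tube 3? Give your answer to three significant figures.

8.00 × 10^3

Step 1: 0.3 mL brought to 6 mL → factor 6/0.3 = 20
Step 2: 1.5 mL brought to 24 mL → factor 24/1.5 = 16
Step 3: 400 μL brought to 10 mL → factor 10000/400 = 25
Overall dilution factor = 20 × 16 × 25 = 8000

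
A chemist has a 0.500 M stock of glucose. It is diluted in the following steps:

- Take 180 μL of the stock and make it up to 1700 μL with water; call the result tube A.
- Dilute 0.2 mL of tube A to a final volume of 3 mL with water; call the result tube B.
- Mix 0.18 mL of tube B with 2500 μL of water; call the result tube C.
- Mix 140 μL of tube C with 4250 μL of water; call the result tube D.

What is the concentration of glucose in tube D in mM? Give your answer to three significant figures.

Step 1: 180 μL brought to 1700 μL → factor 1700/180 = 9.4444
Step 2: 0.2 mL brought to 3 mL → factor 3/0.2 = 15
Step 3: 0.18 mL + 2500 μL = 2.68 mL total → factor 2.68/0.18 = 14.889
Step 4: 140 μL + 4250 μL = 4390 μL total → factor 4390/140 = 31.357
Overall dilution factor = 9.4444 × 15 × 14.889 × 31.357 = 66140
Final = 0.500 M / 66140 = 7.560 × 10^-6 M = 0.00756 mM

0.00756 mM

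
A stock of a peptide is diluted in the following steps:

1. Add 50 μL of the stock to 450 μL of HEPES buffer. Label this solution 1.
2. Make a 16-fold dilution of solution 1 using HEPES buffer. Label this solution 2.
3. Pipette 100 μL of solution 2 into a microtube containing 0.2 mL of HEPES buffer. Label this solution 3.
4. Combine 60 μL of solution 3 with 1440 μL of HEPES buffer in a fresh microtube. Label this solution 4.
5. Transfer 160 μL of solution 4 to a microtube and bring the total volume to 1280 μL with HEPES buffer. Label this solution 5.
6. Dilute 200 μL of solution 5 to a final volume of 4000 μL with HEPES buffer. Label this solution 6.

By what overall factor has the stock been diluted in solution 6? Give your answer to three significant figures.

1.92 × 10^6

Step 1: 50 μL + 450 μL = 500 μL total → factor 500/50 = 10
Step 2: 16-fold → factor 16
Step 3: 100 μL + 0.2 mL = 300 μL total → factor 300/100 = 3
Step 4: 60 μL + 1440 μL = 1500 μL total → factor 1500/60 = 25
Step 5: 160 μL brought to 1280 μL → factor 1280/160 = 8
Step 6: 200 μL brought to 4000 μL → factor 4000/200 = 20
Overall dilution factor = 10 × 16 × 3 × 25 × 8 × 20 = 1.92 × 10^6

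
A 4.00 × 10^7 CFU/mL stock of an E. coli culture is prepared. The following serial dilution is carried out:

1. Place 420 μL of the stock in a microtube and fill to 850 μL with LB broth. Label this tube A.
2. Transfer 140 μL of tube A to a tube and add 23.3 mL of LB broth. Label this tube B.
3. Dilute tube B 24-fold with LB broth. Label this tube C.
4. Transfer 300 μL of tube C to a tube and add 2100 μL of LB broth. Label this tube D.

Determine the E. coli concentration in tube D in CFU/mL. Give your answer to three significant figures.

Step 1: 420 μL brought to 850 μL → factor 850/420 = 2.0238
Step 2: 140 μL + 23.3 mL = 23440 μL total → factor 23440/140 = 167.43
Step 3: 24-fold → factor 24
Step 4: 300 μL + 2100 μL = 2400 μL total → factor 2400/300 = 8
Overall dilution factor = 2.0238 × 167.43 × 24 × 8 = 65058
Final = 4.00 × 10^7 CFU/mL / 65058 = 615 CFU/mL

615 CFU/mL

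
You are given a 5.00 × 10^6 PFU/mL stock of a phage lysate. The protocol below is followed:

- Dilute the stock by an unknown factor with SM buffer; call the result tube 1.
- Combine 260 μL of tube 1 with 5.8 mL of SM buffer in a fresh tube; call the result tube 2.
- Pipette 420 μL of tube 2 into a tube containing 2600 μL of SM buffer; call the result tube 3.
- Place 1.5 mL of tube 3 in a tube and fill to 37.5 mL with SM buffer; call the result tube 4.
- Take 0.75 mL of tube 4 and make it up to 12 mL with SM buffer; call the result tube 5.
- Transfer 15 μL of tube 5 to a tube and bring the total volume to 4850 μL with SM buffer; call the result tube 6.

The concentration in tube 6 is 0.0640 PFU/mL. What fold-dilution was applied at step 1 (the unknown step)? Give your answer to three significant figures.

Step 1: unknown factor x
Step 2: 260 μL + 5.8 mL = 6060 μL total → factor 6060/260 = 23.308
Step 3: 420 μL + 2600 μL = 3020 μL total → factor 3020/420 = 7.1905
Step 4: 1.5 mL brought to 37.5 mL → factor 37.5/1.5 = 25
Step 5: 0.75 mL brought to 12 mL → factor 12/0.75 = 16
Step 6: 15 μL brought to 4850 μL → factor 4850/15 = 323.33
Product of known-step factors = 2.1675 × 10^7
Overall factor = 5.00 × 10^6 PFU/mL / (0.0640 PFU/mL) = 7.8125 × 10^7
x = 7.8125 × 10^7 / 2.1675 × 10^7 = 3.60

3.60-fold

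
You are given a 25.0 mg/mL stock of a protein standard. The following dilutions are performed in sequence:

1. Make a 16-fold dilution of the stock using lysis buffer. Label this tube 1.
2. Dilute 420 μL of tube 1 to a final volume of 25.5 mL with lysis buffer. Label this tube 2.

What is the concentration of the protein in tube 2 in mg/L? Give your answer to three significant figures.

Step 1: 16-fold → factor 16
Step 2: 420 μL brought to 25.5 mL → factor 25500/420 = 60.714
Overall dilution factor = 16 × 60.714 = 971.43
Final = 25.0 mg/mL / 971.43 = 0.02574 mg/mL = 25.7 mg/L

25.7 mg/L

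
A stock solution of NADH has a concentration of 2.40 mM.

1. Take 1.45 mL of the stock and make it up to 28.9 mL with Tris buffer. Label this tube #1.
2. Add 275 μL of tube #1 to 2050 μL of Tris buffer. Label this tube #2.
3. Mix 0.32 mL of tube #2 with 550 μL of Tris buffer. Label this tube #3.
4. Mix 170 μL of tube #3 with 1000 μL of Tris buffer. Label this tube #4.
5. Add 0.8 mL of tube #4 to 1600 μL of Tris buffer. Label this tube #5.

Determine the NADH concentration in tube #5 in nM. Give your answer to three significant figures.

Step 1: 1.45 mL brought to 28.9 mL → factor 28.9/1.45 = 19.931
Step 2: 275 μL + 2050 μL = 2325 μL total → factor 2325/275 = 8.4545
Step 3: 0.32 mL + 550 μL = 0.87 mL total → factor 0.87/0.32 = 2.7188
Step 4: 170 μL + 1000 μL = 1170 μL total → factor 1170/170 = 6.8824
Step 5: 0.8 mL + 1600 μL = 2.4 mL total → factor 2.4/0.8 = 3
Overall dilution factor = 19.931 × 8.4545 × 2.7188 × 6.8824 × 3 = 9459.1
Final = 2.40 mM / 9459.1 = 0.0002537 mM = 254 nM

254 nM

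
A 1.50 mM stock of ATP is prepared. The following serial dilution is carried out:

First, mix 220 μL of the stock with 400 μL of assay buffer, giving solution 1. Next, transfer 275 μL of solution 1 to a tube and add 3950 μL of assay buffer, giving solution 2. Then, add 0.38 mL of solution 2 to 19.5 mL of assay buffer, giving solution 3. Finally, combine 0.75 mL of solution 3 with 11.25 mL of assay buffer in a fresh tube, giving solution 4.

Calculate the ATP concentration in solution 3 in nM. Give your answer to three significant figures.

Step 1: 220 μL + 400 μL = 620 μL total → factor 620/220 = 2.8182
Step 2: 275 μL + 3950 μL = 4225 μL total → factor 4225/275 = 15.364
Step 3: 0.38 mL + 19.5 mL = 19.88 mL total → factor 19.88/0.38 = 52.316
Dilution factor through solution 3 = 2.8182 × 15.364 × 52.316 = 2265.1
[solution 3] = 1.50 mM / 2265.1 = 0.0006622 mM = 662 nM

662 nM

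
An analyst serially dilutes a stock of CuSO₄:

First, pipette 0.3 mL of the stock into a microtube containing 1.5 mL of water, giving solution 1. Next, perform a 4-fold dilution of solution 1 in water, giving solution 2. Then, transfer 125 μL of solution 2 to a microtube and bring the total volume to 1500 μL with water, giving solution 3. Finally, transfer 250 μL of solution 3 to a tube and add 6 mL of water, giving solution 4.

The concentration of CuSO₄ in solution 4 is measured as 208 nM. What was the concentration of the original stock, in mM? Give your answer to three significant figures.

1.50 mM

Step 1: 0.3 mL + 1.5 mL = 1.8 mL total → factor 1.8/0.3 = 6
Step 2: 4-fold → factor 4
Step 3: 125 μL brought to 1500 μL → factor 1500/125 = 12
Step 4: 250 μL + 6 mL = 6250 μL total → factor 6250/250 = 25
Overall dilution factor = 6 × 4 × 12 × 25 = 7200
Stock = 208 nM × 7200 = 1.498 × 10^6 nM = 1.50 mM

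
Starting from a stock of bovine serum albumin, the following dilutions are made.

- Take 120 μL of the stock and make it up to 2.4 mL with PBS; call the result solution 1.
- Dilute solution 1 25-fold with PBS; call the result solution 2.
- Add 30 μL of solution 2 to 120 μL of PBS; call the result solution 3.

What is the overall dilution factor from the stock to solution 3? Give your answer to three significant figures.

2.50 × 10^3

Step 1: 120 μL brought to 2.4 mL → factor 2400/120 = 20
Step 2: 25-fold → factor 25
Step 3: 30 μL + 120 μL = 150 μL total → factor 150/30 = 5
Overall dilution factor = 20 × 25 × 5 = 2500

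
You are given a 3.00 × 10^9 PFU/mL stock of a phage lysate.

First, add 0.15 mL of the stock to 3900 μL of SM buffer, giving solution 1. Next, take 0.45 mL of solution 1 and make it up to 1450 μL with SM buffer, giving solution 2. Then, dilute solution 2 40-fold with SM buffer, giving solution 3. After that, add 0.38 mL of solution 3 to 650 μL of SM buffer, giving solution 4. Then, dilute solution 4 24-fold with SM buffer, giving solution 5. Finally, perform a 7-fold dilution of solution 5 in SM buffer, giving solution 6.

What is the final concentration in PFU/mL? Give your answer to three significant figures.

Step 1: 0.15 mL + 3900 μL = 4.05 mL total → factor 4.05/0.15 = 27
Step 2: 0.45 mL brought to 1450 μL → factor 1.45/0.45 = 3.2222
Step 3: 40-fold → factor 40
Step 4: 0.38 mL + 650 μL = 1.03 mL total → factor 1.03/0.38 = 2.7105
Step 5: 24-fold → factor 24
Step 6: 7-fold → factor 7
Overall dilution factor = 27 × 3.2222 × 40 × 2.7105 × 24 × 7 = 1.5847 × 10^6
Final = 3.00 × 10^9 PFU/mL / 1.5847 × 10^6 = 1.89 × 10^3 PFU/mL

1.89 × 10^3 PFU/mL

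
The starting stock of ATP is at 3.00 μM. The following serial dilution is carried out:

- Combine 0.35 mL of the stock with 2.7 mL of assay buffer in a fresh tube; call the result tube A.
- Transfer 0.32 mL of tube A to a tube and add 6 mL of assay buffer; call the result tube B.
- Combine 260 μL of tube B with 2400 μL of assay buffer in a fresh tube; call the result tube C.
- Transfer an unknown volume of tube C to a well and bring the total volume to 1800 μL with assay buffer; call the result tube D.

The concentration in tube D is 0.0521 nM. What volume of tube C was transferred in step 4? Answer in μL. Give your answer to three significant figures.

55.0 μL

Step 1: 0.35 mL + 2.7 mL = 3.05 mL total → factor 3.05/0.35 = 8.7143
Step 2: 0.32 mL + 6 mL = 6.32 mL total → factor 6.32/0.32 = 19.75
Step 3: 260 μL + 2400 μL = 2660 μL total → factor 2660/260 = 10.231
Step 4: v brought to 1800 μL → factor = 1800 μL/v
Product of known-step factors = 1760.8
Overall factor = 3.00 μM / (0.0521 nM) = 57582
Step-4 factor = 57582 / 1760.8 = 32.702
v = 1800 μL / 32.702 = 55.0 μL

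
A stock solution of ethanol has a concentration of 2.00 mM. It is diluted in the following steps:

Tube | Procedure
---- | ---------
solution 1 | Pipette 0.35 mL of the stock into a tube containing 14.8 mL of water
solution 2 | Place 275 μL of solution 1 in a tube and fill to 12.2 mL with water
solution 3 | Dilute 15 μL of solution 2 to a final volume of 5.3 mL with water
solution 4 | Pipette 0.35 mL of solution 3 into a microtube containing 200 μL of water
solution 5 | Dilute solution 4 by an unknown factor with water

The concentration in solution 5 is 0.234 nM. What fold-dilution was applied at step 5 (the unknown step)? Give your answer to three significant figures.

8.02-fold

Step 1: 0.35 mL + 14.8 mL = 15.15 mL total → factor 15.15/0.35 = 43.286
Step 2: 275 μL brought to 12.2 mL → factor 12200/275 = 44.364
Step 3: 15 μL brought to 5.3 mL → factor 5300/15 = 353.33
Step 4: 0.35 mL + 200 μL = 0.55 mL total → factor 0.55/0.35 = 1.5714
Step 5: unknown factor x
Product of known-step factors = 1.0662 × 10^6
Overall factor = 2.00 mM / (0.234 nM) = 8.547 × 10^6
x = 8.547 × 10^6 / 1.0662 × 10^6 = 8.02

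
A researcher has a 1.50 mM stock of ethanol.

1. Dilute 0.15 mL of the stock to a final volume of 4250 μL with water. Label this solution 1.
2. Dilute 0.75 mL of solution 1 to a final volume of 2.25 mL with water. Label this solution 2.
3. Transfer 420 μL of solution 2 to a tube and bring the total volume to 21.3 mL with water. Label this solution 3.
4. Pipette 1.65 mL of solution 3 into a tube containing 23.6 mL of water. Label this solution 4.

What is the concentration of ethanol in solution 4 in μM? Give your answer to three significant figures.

Step 1: 0.15 mL brought to 4250 μL → factor 4.25/0.15 = 28.333
Step 2: 0.75 mL brought to 2.25 mL → factor 2.25/0.75 = 3
Step 3: 420 μL brought to 21.3 mL → factor 21300/420 = 50.714
Step 4: 1.65 mL + 23.6 mL = 25.25 mL total → factor 25.25/1.65 = 15.303
Overall dilution factor = 28.333 × 3 × 50.714 × 15.303 = 65967
Final = 1.50 mM / 65967 = 2.274 × 10^-5 mM = 0.0227 μM

0.0227 μM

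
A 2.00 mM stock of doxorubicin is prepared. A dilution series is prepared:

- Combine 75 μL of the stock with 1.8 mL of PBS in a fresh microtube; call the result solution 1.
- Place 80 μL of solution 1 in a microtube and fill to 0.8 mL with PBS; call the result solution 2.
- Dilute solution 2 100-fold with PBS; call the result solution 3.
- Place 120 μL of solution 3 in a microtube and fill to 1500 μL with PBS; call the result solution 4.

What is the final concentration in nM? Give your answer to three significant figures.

Step 1: 75 μL + 1.8 mL = 1875 μL total → factor 1875/75 = 25
Step 2: 80 μL brought to 0.8 mL → factor 800/80 = 10
Step 3: 100-fold → factor 100
Step 4: 120 μL brought to 1500 μL → factor 1500/120 = 12.5
Overall dilution factor = 25 × 10 × 100 × 12.5 = 3.125 × 10^5
Final = 2.00 mM / 3.125 × 10^5 = 6.400 × 10^-6 mM = 6.40 nM

6.40 nM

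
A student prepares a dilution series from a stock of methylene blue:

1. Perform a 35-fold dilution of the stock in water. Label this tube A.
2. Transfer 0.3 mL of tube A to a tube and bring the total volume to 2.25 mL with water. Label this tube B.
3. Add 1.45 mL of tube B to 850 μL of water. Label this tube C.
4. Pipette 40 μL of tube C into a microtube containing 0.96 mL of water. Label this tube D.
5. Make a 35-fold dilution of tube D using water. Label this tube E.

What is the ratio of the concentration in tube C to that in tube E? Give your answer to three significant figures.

875

Step 1: 35-fold → factor 35
Step 2: 0.3 mL brought to 2.25 mL → factor 2.25/0.3 = 7.5
Step 3: 1.45 mL + 850 μL = 2.3 mL total → factor 2.3/1.45 = 1.5862
Step 4: 40 μL + 0.96 mL = 1000 μL total → factor 1000/40 = 25
Step 5: 35-fold → factor 35
Dilution factor to tube C = 416.38; to tube E = 3.6433 × 10^5
[tube C]/[tube E] = (factor to tube E)/(factor to tube C) = 3.6433 × 10^5/416.38 = 875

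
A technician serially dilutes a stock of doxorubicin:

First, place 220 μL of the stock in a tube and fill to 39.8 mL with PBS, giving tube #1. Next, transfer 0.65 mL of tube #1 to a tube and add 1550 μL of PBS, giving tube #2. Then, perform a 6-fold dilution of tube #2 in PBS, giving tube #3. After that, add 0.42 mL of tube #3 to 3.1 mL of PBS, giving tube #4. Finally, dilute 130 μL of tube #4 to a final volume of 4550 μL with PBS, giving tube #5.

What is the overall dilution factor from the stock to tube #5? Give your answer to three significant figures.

Step 1: 220 μL brought to 39.8 mL → factor 39800/220 = 180.91
Step 2: 0.65 mL + 1550 μL = 2.2 mL total → factor 2.2/0.65 = 3.3846
Step 3: 6-fold → factor 6
Step 4: 0.42 mL + 3.1 mL = 3.52 mL total → factor 3.52/0.42 = 8.381
Step 5: 130 μL brought to 4550 μL → factor 4550/130 = 35
Overall dilution factor = 180.91 × 3.3846 × 6 × 8.381 × 35 = 1.0777 × 10^6

1.08 × 10^6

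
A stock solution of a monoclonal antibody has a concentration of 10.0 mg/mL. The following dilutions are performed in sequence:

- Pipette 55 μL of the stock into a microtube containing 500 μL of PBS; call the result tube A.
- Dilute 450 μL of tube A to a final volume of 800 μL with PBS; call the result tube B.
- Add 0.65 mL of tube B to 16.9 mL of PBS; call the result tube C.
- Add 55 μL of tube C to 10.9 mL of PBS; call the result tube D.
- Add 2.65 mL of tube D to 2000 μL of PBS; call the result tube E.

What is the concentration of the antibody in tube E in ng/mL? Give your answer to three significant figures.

59.1 ng/mL

Step 1: 55 μL + 500 μL = 555 μL total → factor 555/55 = 10.091
Step 2: 450 μL brought to 800 μL → factor 800/450 = 1.7778
Step 3: 0.65 mL + 16.9 mL = 17.55 mL total → factor 17.55/0.65 = 27
Step 4: 55 μL + 10.9 mL = 10955 μL total → factor 10955/55 = 199.18
Step 5: 2.65 mL + 2000 μL = 4.65 mL total → factor 4.65/2.65 = 1.7547
Overall dilution factor = 10.091 × 1.7778 × 27 × 199.18 × 1.7547 = 1.6929 × 10^5
Final = 10.0 mg/mL / 1.6929 × 10^5 = 5.907 × 10^-5 mg/mL = 59.1 ng/mL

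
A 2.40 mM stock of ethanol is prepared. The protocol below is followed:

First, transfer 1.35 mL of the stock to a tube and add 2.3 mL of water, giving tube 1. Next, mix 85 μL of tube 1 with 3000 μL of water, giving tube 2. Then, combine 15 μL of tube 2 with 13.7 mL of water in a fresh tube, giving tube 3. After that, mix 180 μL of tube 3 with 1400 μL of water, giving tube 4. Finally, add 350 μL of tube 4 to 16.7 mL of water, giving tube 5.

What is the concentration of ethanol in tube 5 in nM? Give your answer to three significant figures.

Step 1: 1.35 mL + 2.3 mL = 3.65 mL total → factor 3.65/1.35 = 2.7037
Step 2: 85 μL + 3000 μL = 3085 μL total → factor 3085/85 = 36.294
Step 3: 15 μL + 13.7 mL = 13715 μL total → factor 13715/15 = 914.33
Step 4: 180 μL + 1400 μL = 1580 μL total → factor 1580/180 = 8.7778
Step 5: 350 μL + 16.7 mL = 17050 μL total → factor 17050/350 = 48.714
Overall dilution factor = 2.7037 × 36.294 × 914.33 × 8.7778 × 48.714 = 3.8365 × 10^7
Final = 2.40 mM / 3.8365 × 10^7 = 6.256 × 10^-8 mM = 0.0626 nM

0.0626 nM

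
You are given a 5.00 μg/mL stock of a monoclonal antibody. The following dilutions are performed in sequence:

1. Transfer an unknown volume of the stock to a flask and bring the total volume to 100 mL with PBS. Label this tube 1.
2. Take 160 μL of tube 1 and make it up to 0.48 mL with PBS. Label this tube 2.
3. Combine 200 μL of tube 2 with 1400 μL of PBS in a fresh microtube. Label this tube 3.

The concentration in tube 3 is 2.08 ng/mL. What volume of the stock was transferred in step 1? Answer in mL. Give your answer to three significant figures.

0.998 mL

Step 1: v brought to 100 mL → factor = 100 mL/v
Step 2: 160 μL brought to 0.48 mL → factor 480/160 = 3
Step 3: 200 μL + 1400 μL = 1600 μL total → factor 1600/200 = 8
Product of known-step factors = 24
Overall factor = 5.00 μg/mL / (2.08 ng/mL) = 2403.8
Step-1 factor = 2403.8 / 24 = 100.16
v = 100 mL / 100.16 = 0.998 mL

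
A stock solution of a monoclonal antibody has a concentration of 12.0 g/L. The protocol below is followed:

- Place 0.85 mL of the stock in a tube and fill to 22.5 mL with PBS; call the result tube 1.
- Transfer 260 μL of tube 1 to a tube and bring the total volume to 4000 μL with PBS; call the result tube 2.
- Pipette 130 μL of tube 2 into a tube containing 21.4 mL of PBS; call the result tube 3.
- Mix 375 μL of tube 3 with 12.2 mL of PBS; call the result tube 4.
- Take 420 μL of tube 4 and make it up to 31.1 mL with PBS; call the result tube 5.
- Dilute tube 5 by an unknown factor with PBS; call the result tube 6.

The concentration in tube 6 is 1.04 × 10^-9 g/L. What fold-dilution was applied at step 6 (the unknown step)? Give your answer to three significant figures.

68.9-fold

Step 1: 0.85 mL brought to 22.5 mL → factor 22.5/0.85 = 26.471
Step 2: 260 μL brought to 4000 μL → factor 4000/260 = 15.385
Step 3: 130 μL + 21.4 mL = 21530 μL total → factor 21530/130 = 165.62
Step 4: 375 μL + 12.2 mL = 12575 μL total → factor 12575/375 = 33.533
Step 5: 420 μL brought to 31.1 mL → factor 31100/420 = 74.048
Step 6: unknown factor x
Product of known-step factors = 1.6747 × 10^8
Overall factor = 12.0 g/L / (1.04 × 10^-9 g/L) = 1.1538 × 10^10
x = 1.1538 × 10^10 / 1.6747 × 10^8 = 68.9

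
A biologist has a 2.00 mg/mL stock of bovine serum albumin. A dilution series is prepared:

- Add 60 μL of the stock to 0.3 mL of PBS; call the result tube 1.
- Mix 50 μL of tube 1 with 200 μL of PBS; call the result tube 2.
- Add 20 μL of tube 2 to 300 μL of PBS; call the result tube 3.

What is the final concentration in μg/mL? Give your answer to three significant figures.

Step 1: 60 μL + 0.3 mL = 360 μL total → factor 360/60 = 6
Step 2: 50 μL + 200 μL = 250 μL total → factor 250/50 = 5
Step 3: 20 μL + 300 μL = 320 μL total → factor 320/20 = 16
Overall dilution factor = 6 × 5 × 16 = 480
Final = 2.00 mg/mL / 480 = 0.004167 mg/mL = 4.17 μg/mL

4.17 μg/mL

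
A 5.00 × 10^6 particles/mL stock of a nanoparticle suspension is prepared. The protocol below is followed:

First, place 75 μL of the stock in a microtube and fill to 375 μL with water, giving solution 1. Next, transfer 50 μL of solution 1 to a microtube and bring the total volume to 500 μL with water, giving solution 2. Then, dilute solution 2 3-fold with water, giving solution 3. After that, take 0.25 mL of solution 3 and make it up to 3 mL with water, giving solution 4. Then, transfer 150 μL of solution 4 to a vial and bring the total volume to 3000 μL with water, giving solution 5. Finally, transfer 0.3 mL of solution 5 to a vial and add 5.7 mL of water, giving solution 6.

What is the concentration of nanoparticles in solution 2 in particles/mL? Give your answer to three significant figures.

Step 1: 75 μL brought to 375 μL → factor 375/75 = 5
Step 2: 50 μL brought to 500 μL → factor 500/50 = 10
Dilution factor through solution 2 = 5 × 10 = 50
[solution 2] = 5.00 × 10^6 particles/mL / 50 = 1.00 × 10^5 particles/mL

1.00 × 10^5 particles/mL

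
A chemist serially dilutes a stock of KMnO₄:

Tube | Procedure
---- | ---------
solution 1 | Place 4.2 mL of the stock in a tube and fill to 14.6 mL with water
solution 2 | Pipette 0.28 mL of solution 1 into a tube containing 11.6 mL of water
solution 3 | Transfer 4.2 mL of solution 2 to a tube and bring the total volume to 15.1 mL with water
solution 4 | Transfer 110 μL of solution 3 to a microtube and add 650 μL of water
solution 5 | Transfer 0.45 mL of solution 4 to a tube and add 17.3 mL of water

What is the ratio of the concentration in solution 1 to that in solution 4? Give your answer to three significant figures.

1.05 × 10^3

Step 1: 4.2 mL brought to 14.6 mL → factor 14.6/4.2 = 3.4762
Step 2: 0.28 mL + 11.6 mL = 11.88 mL total → factor 11.88/0.28 = 42.429
Step 3: 4.2 mL brought to 15.1 mL → factor 15.1/4.2 = 3.5952
Step 4: 110 μL + 650 μL = 760 μL total → factor 760/110 = 6.9091
Dilution factor to solution 1 = 3.4762; to solution 4 = 3663.6
[solution 1]/[solution 4] = (factor to solution 4)/(factor to solution 1) = 3663.6/3.4762 = 1.05 × 10^3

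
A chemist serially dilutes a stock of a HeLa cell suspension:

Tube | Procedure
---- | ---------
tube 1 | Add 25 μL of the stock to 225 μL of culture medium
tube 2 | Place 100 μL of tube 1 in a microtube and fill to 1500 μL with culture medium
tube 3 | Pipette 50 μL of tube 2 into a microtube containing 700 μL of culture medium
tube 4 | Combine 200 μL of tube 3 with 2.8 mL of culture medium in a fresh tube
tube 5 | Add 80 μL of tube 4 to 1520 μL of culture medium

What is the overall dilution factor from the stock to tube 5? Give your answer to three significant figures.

Step 1: 25 μL + 225 μL = 250 μL total → factor 250/25 = 10
Step 2: 100 μL brought to 1500 μL → factor 1500/100 = 15
Step 3: 50 μL + 700 μL = 750 μL total → factor 750/50 = 15
Step 4: 200 μL + 2.8 mL = 3000 μL total → factor 3000/200 = 15
Step 5: 80 μL + 1520 μL = 1600 μL total → factor 1600/80 = 20
Overall dilution factor = 10 × 15 × 15 × 15 × 20 = 6.75 × 10^5

6.75 × 10^5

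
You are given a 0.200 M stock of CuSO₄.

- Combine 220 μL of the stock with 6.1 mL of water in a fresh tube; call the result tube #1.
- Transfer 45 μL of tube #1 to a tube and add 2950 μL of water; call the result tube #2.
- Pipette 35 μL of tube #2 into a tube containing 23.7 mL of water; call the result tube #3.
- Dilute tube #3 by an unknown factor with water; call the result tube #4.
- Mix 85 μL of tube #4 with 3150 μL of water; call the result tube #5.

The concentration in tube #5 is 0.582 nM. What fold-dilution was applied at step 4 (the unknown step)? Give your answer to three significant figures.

Step 1: 220 μL + 6.1 mL = 6320 μL total → factor 6320/220 = 28.727
Step 2: 45 μL + 2950 μL = 2995 μL total → factor 2995/45 = 66.556
Step 3: 35 μL + 23.7 mL = 23735 μL total → factor 23735/35 = 678.14
Step 4: unknown factor x
Step 5: 85 μL + 3150 μL = 3235 μL total → factor 3235/85 = 38.059
Product of known-step factors = 4.9346 × 10^7
Overall factor = 0.200 M / (0.582 nM) = 3.4364 × 10^8
x = 3.4364 × 10^8 / 4.9346 × 10^7 = 6.96

6.96-fold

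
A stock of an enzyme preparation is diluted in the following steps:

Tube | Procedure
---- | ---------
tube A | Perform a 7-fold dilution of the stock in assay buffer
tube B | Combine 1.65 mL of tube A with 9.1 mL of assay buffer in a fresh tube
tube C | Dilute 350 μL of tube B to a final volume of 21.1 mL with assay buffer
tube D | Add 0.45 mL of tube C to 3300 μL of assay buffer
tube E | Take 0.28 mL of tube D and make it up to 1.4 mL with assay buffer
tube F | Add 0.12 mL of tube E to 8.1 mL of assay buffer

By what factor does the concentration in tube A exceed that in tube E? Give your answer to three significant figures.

1.64 × 10^4

Step 1: 7-fold → factor 7
Step 2: 1.65 mL + 9.1 mL = 10.75 mL total → factor 10.75/1.65 = 6.5152
Step 3: 350 μL brought to 21.1 mL → factor 21100/350 = 60.286
Step 4: 0.45 mL + 3300 μL = 3.75 mL total → factor 3.75/0.45 = 8.3333
Step 5: 0.28 mL brought to 1.4 mL → factor 1.4/0.28 = 5
Dilution factor to tube A = 7; to tube E = 1.1456 × 10^5
[tube A]/[tube E] = (factor to tube E)/(factor to tube A) = 1.1456 × 10^5/7 = 1.64 × 10^4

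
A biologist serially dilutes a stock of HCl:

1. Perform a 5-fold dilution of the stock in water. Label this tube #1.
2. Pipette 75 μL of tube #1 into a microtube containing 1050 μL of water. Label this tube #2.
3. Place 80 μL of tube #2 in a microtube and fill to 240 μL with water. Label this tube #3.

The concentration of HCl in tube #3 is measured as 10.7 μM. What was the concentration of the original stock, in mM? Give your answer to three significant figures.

Step 1: 5-fold → factor 5
Step 2: 75 μL + 1050 μL = 1125 μL total → factor 1125/75 = 15
Step 3: 80 μL brought to 240 μL → factor 240/80 = 3
Overall dilution factor = 5 × 15 × 3 = 225
Stock = 10.7 μM × 225 = 2408 μM = 2.41 mM

2.41 mM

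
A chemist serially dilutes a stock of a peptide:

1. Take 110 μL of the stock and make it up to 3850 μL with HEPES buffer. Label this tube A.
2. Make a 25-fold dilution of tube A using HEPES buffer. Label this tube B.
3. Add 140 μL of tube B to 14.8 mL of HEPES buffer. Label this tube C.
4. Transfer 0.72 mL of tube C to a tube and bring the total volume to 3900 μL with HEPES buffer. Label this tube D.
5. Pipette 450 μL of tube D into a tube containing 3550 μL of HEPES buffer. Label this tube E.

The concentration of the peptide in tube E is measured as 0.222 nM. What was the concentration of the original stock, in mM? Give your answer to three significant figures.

0.998 mM

Step 1: 110 μL brought to 3850 μL → factor 3850/110 = 35
Step 2: 25-fold → factor 25
Step 3: 140 μL + 14.8 mL = 14940 μL total → factor 14940/140 = 106.71
Step 4: 0.72 mL brought to 3900 μL → factor 3.9/0.72 = 5.4167
Step 5: 450 μL + 3550 μL = 4000 μL total → factor 4000/450 = 8.8889
Overall dilution factor = 35 × 25 × 106.71 × 5.4167 × 8.8889 = 4.4958 × 10^6
Stock = 0.222 nM × 4.4958 × 10^6 = 9.981 × 10^5 nM = 0.998 mM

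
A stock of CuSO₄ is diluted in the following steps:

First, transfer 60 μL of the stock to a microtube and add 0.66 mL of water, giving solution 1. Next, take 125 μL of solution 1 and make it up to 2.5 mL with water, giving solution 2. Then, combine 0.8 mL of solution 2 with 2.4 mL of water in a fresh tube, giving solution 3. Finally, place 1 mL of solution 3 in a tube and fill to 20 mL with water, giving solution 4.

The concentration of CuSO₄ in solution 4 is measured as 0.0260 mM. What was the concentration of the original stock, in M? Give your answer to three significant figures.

0.499 M

Step 1: 60 μL + 0.66 mL = 720 μL total → factor 720/60 = 12
Step 2: 125 μL brought to 2.5 mL → factor 2500/125 = 20
Step 3: 0.8 mL + 2.4 mL = 3.2 mL total → factor 3.2/0.8 = 4
Step 4: 1 mL brought to 20 mL → factor 20/1 = 20
Overall dilution factor = 12 × 20 × 4 × 20 = 19200
Stock = 0.0260 mM × 19200 = 499.2 mM = 0.499 M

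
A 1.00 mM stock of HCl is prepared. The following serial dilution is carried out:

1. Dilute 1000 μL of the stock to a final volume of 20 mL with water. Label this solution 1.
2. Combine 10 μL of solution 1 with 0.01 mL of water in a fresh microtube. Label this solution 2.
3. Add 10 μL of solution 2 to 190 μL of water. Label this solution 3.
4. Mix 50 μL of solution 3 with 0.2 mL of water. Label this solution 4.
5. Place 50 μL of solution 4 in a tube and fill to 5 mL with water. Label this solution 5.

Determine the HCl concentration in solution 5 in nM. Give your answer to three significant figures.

2.50 nM

Step 1: 1000 μL brought to 20 mL → factor 20000/1000 = 20
Step 2: 10 μL + 0.01 mL = 20 μL total → factor 20/10 = 2
Step 3: 10 μL + 190 μL = 200 μL total → factor 200/10 = 20
Step 4: 50 μL + 0.2 mL = 250 μL total → factor 250/50 = 5
Step 5: 50 μL brought to 5 mL → factor 5000/50 = 100
Overall dilution factor = 20 × 2 × 20 × 5 × 100 = 4 × 10^5
Final = 1.00 mM / 4 × 10^5 = 2.500 × 10^-6 mM = 2.50 nM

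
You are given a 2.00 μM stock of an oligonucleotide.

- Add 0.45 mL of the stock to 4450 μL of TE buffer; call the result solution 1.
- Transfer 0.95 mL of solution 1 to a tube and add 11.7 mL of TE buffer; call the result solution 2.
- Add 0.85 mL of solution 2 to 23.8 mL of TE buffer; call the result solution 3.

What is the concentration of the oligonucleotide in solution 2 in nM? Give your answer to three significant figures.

13.8 nM

Step 1: 0.45 mL + 4450 μL = 4.9 mL total → factor 4.9/0.45 = 10.889
Step 2: 0.95 mL + 11.7 mL = 12.65 mL total → factor 12.65/0.95 = 13.316
Dilution factor through solution 2 = 10.889 × 13.316 = 144.99
[solution 2] = 2.00 μM / 144.99 = 0.01379 μM = 13.8 nM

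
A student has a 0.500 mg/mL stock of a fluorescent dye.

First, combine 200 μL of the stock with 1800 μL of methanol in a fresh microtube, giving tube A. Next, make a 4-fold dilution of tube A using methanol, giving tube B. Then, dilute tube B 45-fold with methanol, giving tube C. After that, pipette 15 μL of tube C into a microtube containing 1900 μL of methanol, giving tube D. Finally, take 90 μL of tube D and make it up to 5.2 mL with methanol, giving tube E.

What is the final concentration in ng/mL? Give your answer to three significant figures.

0.0377 ng/mL

Step 1: 200 μL + 1800 μL = 2000 μL total → factor 2000/200 = 10
Step 2: 4-fold → factor 4
Step 3: 45-fold → factor 45
Step 4: 15 μL + 1900 μL = 1915 μL total → factor 1915/15 = 127.67
Step 5: 90 μL brought to 5.2 mL → factor 5200/90 = 57.778
Overall dilution factor = 10 × 4 × 45 × 127.67 × 57.778 = 1.3277 × 10^7
Final = 0.500 mg/mL / 1.3277 × 10^7 = 3.766 × 10^-8 mg/mL = 0.0377 ng/mL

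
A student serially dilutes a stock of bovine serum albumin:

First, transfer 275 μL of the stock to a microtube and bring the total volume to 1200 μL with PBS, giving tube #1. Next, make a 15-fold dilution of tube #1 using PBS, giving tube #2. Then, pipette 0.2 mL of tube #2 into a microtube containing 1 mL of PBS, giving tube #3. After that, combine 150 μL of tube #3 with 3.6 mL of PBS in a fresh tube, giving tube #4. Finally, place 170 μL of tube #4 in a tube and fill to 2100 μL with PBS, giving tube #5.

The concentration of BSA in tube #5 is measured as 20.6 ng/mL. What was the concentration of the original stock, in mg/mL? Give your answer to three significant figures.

2.50 mg/mL

Step 1: 275 μL brought to 1200 μL → factor 1200/275 = 4.3636
Step 2: 15-fold → factor 15
Step 3: 0.2 mL + 1 mL = 1.2 mL total → factor 1.2/0.2 = 6
Step 4: 150 μL + 3.6 mL = 3750 μL total → factor 3750/150 = 25
Step 5: 170 μL brought to 2100 μL → factor 2100/170 = 12.353
Overall dilution factor = 4.3636 × 15 × 6 × 25 × 12.353 = 1.2128 × 10^5
Stock = 20.6 ng/mL × 1.2128 × 10^5 = 2.498 × 10^6 ng/mL = 2.50 mg/mL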